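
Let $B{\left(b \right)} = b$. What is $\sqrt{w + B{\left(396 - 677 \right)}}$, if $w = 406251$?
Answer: $\sqrt{405970} \approx 637.16$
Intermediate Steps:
$\sqrt{w + B{\left(396 - 677 \right)}} = \sqrt{406251 + \left(396 - 677\right)} = \sqrt{406251 - 281} = \sqrt{405970}$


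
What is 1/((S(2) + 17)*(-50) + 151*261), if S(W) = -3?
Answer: 1/38711 ≈ 2.5832e-5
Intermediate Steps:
1/((S(2) + 17)*(-50) + 151*261) = 1/((-3 + 17)*(-50) + 151*261) = 1/(14*(-50) + 39411) = 1/(-700 + 39411) = 1/38711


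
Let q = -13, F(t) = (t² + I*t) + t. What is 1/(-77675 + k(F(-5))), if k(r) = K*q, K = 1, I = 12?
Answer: -1/77688 ≈ -1.2872e-5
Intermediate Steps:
F(t) = t² + 13*t (F(t) = (t² + 12*t) + t = t² + 13*t)
k(r) = -13 (k(r) = 1*(-13) = -13)
1/(-77675 + k(F(-5))) = 1/(-77675 - 13) = 1/(-77688) = -1/77688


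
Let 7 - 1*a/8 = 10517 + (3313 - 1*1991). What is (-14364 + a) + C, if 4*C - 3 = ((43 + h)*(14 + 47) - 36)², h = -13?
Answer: 2782359/4 ≈ 6.9559e+5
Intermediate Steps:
a = -94656 (a = 56 - 8*(10517 + (3313 - 1*1991)) = 56 - 8*(10517 + (3313 - 1991)) = 56 - 8*(10517 + 1322) = 56 - 8*11839 = 56 - 94712 = -94656)
C = 3218439/4 (C = ¾ + ((43 - 13)*(14 + 47) - 36)²/4 = ¾ + (30*61 - 36)²/4 = ¾ + (1830 - 36)²/4 = ¾ + (¼)*1794² = ¾ + (¼)*3218436 = ¾ + 804609 = 3218439/4 ≈ 8.0461e+5)
(-14364 + a) + C = (-14364 - 94656) + 3218439/4 = -109020 + 3218439/4 = 2782359/4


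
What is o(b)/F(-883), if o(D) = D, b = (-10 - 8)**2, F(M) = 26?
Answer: 162/13 ≈ 12.462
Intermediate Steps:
b = 324 (b = (-18)**2 = 324)
o(b)/F(-883) = 324/26 = 324*(1/26) = 162/13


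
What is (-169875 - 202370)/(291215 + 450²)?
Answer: -74449/98743 ≈ -0.75397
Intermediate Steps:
(-169875 - 202370)/(291215 + 450²) = -372245/(291215 + 202500) = -372245/493715 = -372245*1/493715 = -74449/98743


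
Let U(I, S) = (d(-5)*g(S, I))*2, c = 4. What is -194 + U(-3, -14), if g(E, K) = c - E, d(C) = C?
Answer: -374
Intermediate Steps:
g(E, K) = 4 - E
U(I, S) = -40 + 10*S (U(I, S) = -5*(4 - S)*2 = (-20 + 5*S)*2 = -40 + 10*S)
-194 + U(-3, -14) = -194 + (-40 + 10*(-14)) = -194 + (-40 - 140) = -194 - 180 = -374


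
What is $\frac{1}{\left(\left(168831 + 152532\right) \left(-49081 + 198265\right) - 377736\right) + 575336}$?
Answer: $\frac{1}{47942415392} \approx 2.0858 \cdot 10^{-11}$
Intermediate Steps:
$\frac{1}{\left(\left(168831 + 152532\right) \left(-49081 + 198265\right) - 377736\right) + 575336} = \frac{1}{\left(321363 \cdot 149184 - 377736\right) + 575336} = \frac{1}{\left(47942217792 - 377736\right) + 575336} = \frac{1}{47941840056 + 575336} = \frac{1}{47942415392}$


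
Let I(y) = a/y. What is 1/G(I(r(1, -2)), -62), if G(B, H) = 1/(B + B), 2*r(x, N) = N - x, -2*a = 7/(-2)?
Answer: -7/3 ≈ -2.3333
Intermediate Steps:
a = 7/4 (a = -7/(2*(-2)) = -7*(-1)/(2*2) = -½*(-7/2) = 7/4 ≈ 1.7500)
r(x, N) = N/2 - x/2 (r(x, N) = (N - x)/2 = N/2 - x/2)
I(y) = 7/(4*y)
G(B, H) = 1/(2*B)
1/G(I(r(1, -2)), -62) = 1/(1/(2*((7/(4*((½)*(-2) - ½*1)))))) = 1/(1/(2*((7/(4*(-1 - ½)))))) = 1/(1/(2*((7/(4*(-3/2)))))) = 1/(1/(2*(((7/4)*(-⅔))))) = 1/(1/(2*(-7/6))) = 1/((½)*(-6/7)) = 1/(-3/7) = -7/3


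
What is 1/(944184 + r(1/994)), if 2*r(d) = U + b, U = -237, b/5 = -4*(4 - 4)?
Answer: 2/1888131 ≈ 1.0592e-6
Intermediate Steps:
b = 0 (b = 5*(-4*(4 - 4)) = 5*(-4*0) = 5*0 = 0)
r(d) = -237/2 (r(d) = (-237 + 0)/2 = (½)*(-237) = -237/2)
1/(944184 + r(1/994)) = 1/(944184 - 237/2) = 1/(1888131/2) = 2/1888131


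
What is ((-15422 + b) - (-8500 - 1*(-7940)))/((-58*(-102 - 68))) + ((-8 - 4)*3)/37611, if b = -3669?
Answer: -2671741/1420860 ≈ -1.8804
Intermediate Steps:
((-15422 + b) - (-8500 - 1*(-7940)))/((-58*(-102 - 68))) + ((-8 - 4)*3)/37611 = ((-15422 - 3669) - (-8500 - 1*(-7940)))/((-58*(-102 - 68))) + ((-8 - 4)*3)/37611 = (-19091 - (-8500 + 7940))/((-58*(-170))) - 12*3*(1/37611) = (-19091 - 1*(-560))/9860 - 36*1/37611 = (-19091 + 560)*(1/9860) - 4/4179 = -18531*1/9860 - 4/4179 = -639/340 - 4/4179 = -2671741/1420860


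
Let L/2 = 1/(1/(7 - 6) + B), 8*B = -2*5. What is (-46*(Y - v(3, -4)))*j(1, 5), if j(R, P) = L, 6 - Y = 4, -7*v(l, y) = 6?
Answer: 7360/7 ≈ 1051.4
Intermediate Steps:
v(l, y) = -6/7 (v(l, y) = -⅐*6 = -6/7)
Y = 2 (Y = 6 - 1*4 = 6 - 4 = 2)
B = -5/4 (B = (-2*5)/8 = (⅛)*(-10) = -5/4 ≈ -1.2500)
L = -8 (L = 2/(1/(7 - 6) - 5/4) = 2/(1/1 - 5/4) = 2/(1 - 5/4) = 2/(-¼) = 2*(-4) = -8)
j(R, P) = -8
(-46*(Y - v(3, -4)))*j(1, 5) = -46*(2 - 1*(-6/7))*(-8) = -46*(2 + 6/7)*(-8) = -46*20/7*(-8) = -920/7*(-8) = 7360/7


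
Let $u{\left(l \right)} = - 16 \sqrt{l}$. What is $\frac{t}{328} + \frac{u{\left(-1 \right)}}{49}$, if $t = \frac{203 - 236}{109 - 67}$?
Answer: $- \frac{11}{4592} - \frac{16 i}{49} \approx -0.0023955 - 0.32653 i$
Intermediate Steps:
$t = - \frac{11}{14}$ ($t = - \frac{33}{109 + \left(-99 + 32\right)} = - \frac{33}{109 - 67} = - \frac{33}{42} = \left(-33\right) \frac{1}{42} = - \frac{11}{14} \approx -0.78571$)
$\frac{t}{328} + \frac{u{\left(-1 \right)}}{49} = - \frac{11}{14 \cdot 328} + \frac{\left(-16\right) \sqrt{-1}}{49} = \left(- \frac{11}{14}\right) \frac{1}{328} + - 16 i \frac{1}{49} = - \frac{11}{4592} - \frac{16 i}{49}$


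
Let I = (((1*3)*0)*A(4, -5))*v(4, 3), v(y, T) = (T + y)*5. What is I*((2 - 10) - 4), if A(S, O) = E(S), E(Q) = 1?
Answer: 0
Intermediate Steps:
v(y, T) = 5*T + 5*y
A(S, O) = 1
I = 0 (I = (((1*3)*0)*1)*(5*3 + 5*4) = ((3*0)*1)*(15 + 20) = (0*1)*35 = 0*35 = 0)
I*((2 - 10) - 4) = 0*((2 - 10) - 4) = 0*(-8 - 4) = 0*(-12) = 0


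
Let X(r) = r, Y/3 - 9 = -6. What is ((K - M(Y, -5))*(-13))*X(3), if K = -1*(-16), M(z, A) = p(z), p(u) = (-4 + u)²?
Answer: 351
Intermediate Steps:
Y = 9 (Y = 27 + 3*(-6) = 27 - 18 = 9)
M(z, A) = (-4 + z)²
K = 16
((K - M(Y, -5))*(-13))*X(3) = ((16 - (-4 + 9)²)*(-13))*3 = ((16 - 1*5²)*(-13))*3 = ((16 - 1*25)*(-13))*3 = ((16 - 25)*(-13))*3 = -9*(-13)*3 = 117*3 = 351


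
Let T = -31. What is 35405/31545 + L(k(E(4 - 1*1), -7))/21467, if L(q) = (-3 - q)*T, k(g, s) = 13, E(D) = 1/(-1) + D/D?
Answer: 155137091/135435303 ≈ 1.1455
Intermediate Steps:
E(D) = 0 (E(D) = 1*(-1) + 1 = -1 + 1 = 0)
L(q) = 93 + 31*q (L(q) = (-3 - q)*(-31) = 93 + 31*q)
35405/31545 + L(k(E(4 - 1*1), -7))/21467 = 35405/31545 + (93 + 31*13)/21467 = 35405*(1/31545) + (93 + 403)*(1/21467) = 7081/6309 + 496*(1/21467) = 7081/6309 + 496/21467 = 155137091/135435303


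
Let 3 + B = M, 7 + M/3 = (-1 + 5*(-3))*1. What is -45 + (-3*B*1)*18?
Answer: 3843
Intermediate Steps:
M = -69 (M = -21 + 3*((-1 + 5*(-3))*1) = -21 + 3*((-1 - 15)*1) = -21 + 3*(-16*1) = -21 + 3*(-16) = -21 - 48 = -69)
B = -72 (B = -3 - 69 = -72)
-45 + (-3*B*1)*18 = -45 + (-3*(-72)*1)*18 = -45 + (216*1)*18 = -45 + 216*18 = -45 + 3888 = 3843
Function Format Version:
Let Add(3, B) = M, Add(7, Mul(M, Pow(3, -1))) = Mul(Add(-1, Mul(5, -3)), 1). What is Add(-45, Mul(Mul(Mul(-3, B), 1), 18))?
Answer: 3843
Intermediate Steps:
M = -69 (M = Add(-21, Mul(3, Mul(Add(-1, Mul(5, -3)), 1))) = Add(-21, Mul(3, Mul(Add(-1, -15), 1))) = Add(-21, Mul(3, Mul(-16, 1))) = Add(-21, Mul(3, -16)) = Add(-21, -48) = -69)
B = -72 (B = Add(-3, -69) = -72)
Add(-45, Mul(Mul(Mul(-3, B), 1), 18)) = Add(-45, Mul(Mul(Mul(-3, -72), 1), 18)) = Add(-45, Mul(Mul(216, 1), 18)) = Add(-45, Mul(216, 18)) = Add(-45, 3888) = 3843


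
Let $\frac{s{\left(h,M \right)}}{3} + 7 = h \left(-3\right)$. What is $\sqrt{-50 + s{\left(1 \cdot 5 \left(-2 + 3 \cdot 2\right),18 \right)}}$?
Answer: $i \sqrt{251} \approx 15.843 i$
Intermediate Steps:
$s{\left(h,M \right)} = -21 - 9 h$ ($s{\left(h,M \right)} = -21 + 3 h \left(-3\right) = -21 + 3 \left(- 3 h\right) = -21 - 9 h$)
$\sqrt{-50 + s{\left(1 \cdot 5 \left(-2 + 3 \cdot 2\right),18 \right)}} = \sqrt{-50 - \left(21 + 9 \cdot 1 \cdot 5 \left(-2 + 3 \cdot 2\right)\right)} = \sqrt{-50 - \left(21 + 9 \cdot 5 \left(-2 + 6\right)\right)} = \sqrt{-50 - \left(21 + 9 \cdot 5 \cdot 4\right)} = \sqrt{-50 - 201} = \sqrt{-251} = i \sqrt{251}$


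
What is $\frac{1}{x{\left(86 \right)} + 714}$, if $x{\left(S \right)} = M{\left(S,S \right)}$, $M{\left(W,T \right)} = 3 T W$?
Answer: $\frac{1}{22902} \approx 4.3664 \cdot 10^{-5}$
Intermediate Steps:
$M{\left(W,T \right)} = 3 T W$
$x{\left(S \right)} = 3 S^{2}$ ($x{\left(S \right)} = 3 S S = 3 S^{2}$)
$\frac{1}{x{\left(86 \right)} + 714} = \frac{1}{3 \cdot 86^{2} + 714} = \frac{1}{3 \cdot 7396 + 714} = \frac{1}{22188 + 714} = \frac{1}{22902}$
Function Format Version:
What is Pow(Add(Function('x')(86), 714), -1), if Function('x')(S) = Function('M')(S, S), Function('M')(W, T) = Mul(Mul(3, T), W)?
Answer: Rational(1, 22902) ≈ 4.3664e-5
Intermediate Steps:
Function('M')(W, T) = Mul(3, T, W)
Function('x')(S) = Mul(3, Pow(S, 2)) (Function('x')(S) = Mul(3, S, S) = Mul(3, Pow(S, 2)))
Pow(Add(Function('x')(86), 714), -1) = Pow(Add(Mul(3, Pow(86, 2)), 714), -1) = Pow(Add(Mul(3, 7396), 714), -1) = Pow(Add(22188, 714), -1) = Pow(22902, -1) = Rational(1, 22902)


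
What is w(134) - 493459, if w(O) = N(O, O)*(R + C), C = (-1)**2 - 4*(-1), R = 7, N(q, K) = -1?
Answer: -493471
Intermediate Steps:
C = 5 (C = 1 + 4 = 5)
w(O) = -12 (w(O) = -(7 + 5) = -1*12 = -12)
w(134) - 493459 = -12 - 493459 = -493471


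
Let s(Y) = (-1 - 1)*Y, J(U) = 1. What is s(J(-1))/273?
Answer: -2/273 ≈ -0.0073260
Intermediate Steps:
s(Y) = -2*Y
s(J(-1))/273 = -2*1/273 = -2/273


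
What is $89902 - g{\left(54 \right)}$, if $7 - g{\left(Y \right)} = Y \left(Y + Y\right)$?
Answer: $95727$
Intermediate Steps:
$g{\left(Y \right)} = 7 - 2 Y^{2}$ ($g{\left(Y \right)} = 7 - Y \left(Y + Y\right) = 7 - Y 2 Y = 7 - 2 Y^{2}$)
$89902 - g{\left(54 \right)} = 89902 - \left(7 - 2 \cdot 54^{2}\right) = 89902 - \left(7 - 5832\right) = 89902 - -5825 = 89902 + 5825 = 95727$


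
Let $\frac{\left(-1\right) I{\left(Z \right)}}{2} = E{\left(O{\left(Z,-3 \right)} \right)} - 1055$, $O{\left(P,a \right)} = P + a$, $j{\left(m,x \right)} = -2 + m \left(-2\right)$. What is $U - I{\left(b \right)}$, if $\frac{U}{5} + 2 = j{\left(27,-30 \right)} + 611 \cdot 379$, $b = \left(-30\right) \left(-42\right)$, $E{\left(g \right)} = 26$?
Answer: $1155497$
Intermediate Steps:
$j{\left(m,x \right)} = -2 - 2 m$
$b = 1260$
$U = 1157555$ ($U = -10 + 5 \left(\left(-2 - 54\right) + 611 \cdot 379\right) = -10 + 5 \left(\left(-2 - 54\right) + 231569\right) = -10 + 5 \left(-56 + 231569\right) = -10 + 5 \cdot 231513 = -10 + 1157565 = 1157555$)
$I{\left(Z \right)} = 2058$ ($I{\left(Z \right)} = - 2 \left(26 - 1055\right) = \left(-2\right) \left(-1029\right) = 2058$)
$U - I{\left(b \right)} = 1157555 - 2058 = 1155497$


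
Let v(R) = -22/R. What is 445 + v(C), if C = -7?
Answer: 3137/7 ≈ 448.14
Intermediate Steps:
445 + v(C) = 445 - 22/(-7) = 445 - 22*(-1/7) = 445 + 22/7 = 3137/7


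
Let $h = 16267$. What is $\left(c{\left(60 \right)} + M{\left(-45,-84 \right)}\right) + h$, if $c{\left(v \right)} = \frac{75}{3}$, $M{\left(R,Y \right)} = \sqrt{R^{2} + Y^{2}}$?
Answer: $16292 + 3 \sqrt{1009} \approx 16387.0$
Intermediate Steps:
$c{\left(v \right)} = 25$ ($c{\left(v \right)} = 75 \cdot \frac{1}{3} = 25$)
$\left(c{\left(60 \right)} + M{\left(-45,-84 \right)}\right) + h = \left(25 + \sqrt{\left(-45\right)^{2} + \left(-84\right)^{2}}\right) + 16267 = \left(25 + \sqrt{2025 + 7056}\right) + 16267 = \left(25 + \sqrt{9081}\right) + 16267 = \left(25 + 3 \sqrt{1009}\right) + 16267 = 16292 + 3 \sqrt{1009}$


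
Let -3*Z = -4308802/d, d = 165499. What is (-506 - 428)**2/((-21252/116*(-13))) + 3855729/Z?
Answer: 132331789973455445/297604645338 ≈ 4.4466e+5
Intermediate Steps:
Z = 4308802/496497 (Z = -(-4308802)/(3*165499) = -1/3*(-4308802/165499) = 4308802/496497 ≈ 8.6784)
(-506 - 428)**2/((-21252/116*(-13))) + 3855729/Z = (-506 - 428)**2/((-21252/116*(-13))) + 3855729/(4308802/496497) = (-934)**2/((-21252/116*(-13))) + 3855729*(496497/4308802) = 872356/((-138*77/58*(-13))) + 1914357881313/4308802 = 872356/((-5313/29*(-13))) + 1914357881313/4308802 = 872356/(69069/29) + 1914357881313/4308802 = 872356*(29/69069) + 1914357881313/4308802 = 25298324/69069 + 1914357881313/4308802 = 132331789973455445/297604645338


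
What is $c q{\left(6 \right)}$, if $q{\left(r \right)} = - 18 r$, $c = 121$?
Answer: $-13068$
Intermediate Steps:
$c q{\left(6 \right)} = 121 \left(\left(-18\right) 6\right) = 121 \left(-108\right) = -13068$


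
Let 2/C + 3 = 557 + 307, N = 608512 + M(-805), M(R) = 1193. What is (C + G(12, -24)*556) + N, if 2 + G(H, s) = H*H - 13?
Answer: 586710371/861 ≈ 6.8143e+5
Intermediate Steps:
G(H, s) = -15 + H² (G(H, s) = -2 + (H*H - 13) = -2 + (H² - 13) = -2 + (-13 + H²) = -15 + H²)
N = 609705 (N = 608512 + 1193 = 609705)
C = 2/861 (C = 2/(-3 + (557 + 307)) = 2/(-3 + 864) = 2/861 ≈ 0.0023229)
(C + G(12, -24)*556) + N = (2/861 + (-15 + 12²)*556) + 609705 = (2/861 + (-15 + 144)*556) + 609705 = (2/861 + 129*556) + 609705 = (2/861 + 71724) + 609705 = 61754366/861 + 609705 = 586710371/861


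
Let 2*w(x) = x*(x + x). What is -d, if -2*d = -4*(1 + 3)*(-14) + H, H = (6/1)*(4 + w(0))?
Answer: 124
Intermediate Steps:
w(x) = x² (w(x) = (x*(x + x))/2 = (x*(2*x))/2 = (2*x²)/2 = x²)
H = 24 (H = (6/1)*(4 + 0²) = (6*1)*(4 + 0) = 6*4 = 24)
d = -124 (d = -(-4*(1 + 3)*(-14) + 24)/2 = -(-4*4*(-14) + 24)/2 = -(-16*(-14) + 24)/2 = -(224 + 24)/2 = -½*248 = -124)
-d = -1*(-124) = 124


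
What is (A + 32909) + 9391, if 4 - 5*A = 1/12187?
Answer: 2577599247/60935 ≈ 42301.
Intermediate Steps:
A = 48747/60935 (A = ⅘ - ⅕/12187 = ⅘ - ⅕*1/12187 = ⅘ - 1/60935 = 48747/60935 ≈ 0.79998)
(A + 32909) + 9391 = (48747/60935 + 32909) + 9391 = 2005358662/60935 + 9391 = 2577599247/60935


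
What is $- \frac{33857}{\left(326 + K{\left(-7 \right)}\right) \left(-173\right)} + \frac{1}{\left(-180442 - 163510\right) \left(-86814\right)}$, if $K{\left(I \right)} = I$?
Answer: $\frac{1010964905210483}{1647875482789536} \approx 0.6135$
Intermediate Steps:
$- \frac{33857}{\left(326 + K{\left(-7 \right)}\right) \left(-173\right)} + \frac{1}{\left(-180442 - 163510\right) \left(-86814\right)} = - \frac{33857}{\left(326 - 7\right) \left(-173\right)} + \frac{1}{\left(-180442 - 163510\right) \left(-86814\right)} = - \frac{33857}{319 \left(-173\right)} + \frac{1}{-343952} \left(- \frac{1}{86814}\right) = - \frac{33857}{-55187} - - \frac{1}{29859848928} = \left(-33857\right) \left(- \frac{1}{55187}\right) + \frac{1}{29859848928} = \frac{33857}{55187} + \frac{1}{29859848928} = \frac{1010964905210483}{1647875482789536}$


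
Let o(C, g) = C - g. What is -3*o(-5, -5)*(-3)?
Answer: 0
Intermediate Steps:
-3*o(-5, -5)*(-3) = -3*(-5 - 1*(-5))*(-3) = -3*(-5 + 5)*(-3) = -3*0*(-3) = 0*(-3) = 0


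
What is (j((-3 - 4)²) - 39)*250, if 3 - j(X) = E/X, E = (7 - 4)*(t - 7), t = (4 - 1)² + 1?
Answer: -443250/49 ≈ -9045.9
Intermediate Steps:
t = 10 (t = 3² + 1 = 9 + 1 = 10)
E = 9 (E = (7 - 4)*(10 - 7) = 3*3 = 9)
j(X) = 3 - 9/X
(j((-3 - 4)²) - 39)*250 = ((3 - 9/(-3 - 4)²) - 39)*250 = ((3 - 9/((-7)²)) - 39)*250 = ((3 - 9/49) - 39)*250 = (138/49 - 39)*250 = -1773/49*250 = -443250/49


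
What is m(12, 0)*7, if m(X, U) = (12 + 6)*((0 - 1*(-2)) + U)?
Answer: 252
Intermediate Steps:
m(X, U) = 36 + 18*U (m(X, U) = 18*((0 + 2) + U) = 18*(2 + U) = 36 + 18*U)
m(12, 0)*7 = (36 + 18*0)*7 = (36 + 0)*7 = 36*7 = 252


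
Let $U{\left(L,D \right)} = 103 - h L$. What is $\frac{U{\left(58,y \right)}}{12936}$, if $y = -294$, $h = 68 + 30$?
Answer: $- \frac{5581}{12936} \approx -0.43143$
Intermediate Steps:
$h = 98$
$U{\left(L,D \right)} = 103 - 98 L$
$\frac{U{\left(58,y \right)}}{12936} = \frac{103 - 5684}{12936} = \left(103 - 5684\right) \frac{1}{12936} = \left(-5581\right) \frac{1}{12936} = - \frac{5581}{12936}$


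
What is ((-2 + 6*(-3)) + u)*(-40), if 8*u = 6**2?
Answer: 620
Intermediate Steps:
u = 9/2 (u = (1/8)*6**2 = (1/8)*36 = 9/2 ≈ 4.5000)
((-2 + 6*(-3)) + u)*(-40) = ((-2 + 6*(-3)) + 9/2)*(-40) = ((-2 - 18) + 9/2)*(-40) = (-20 + 9/2)*(-40) = -31/2*(-40) = 620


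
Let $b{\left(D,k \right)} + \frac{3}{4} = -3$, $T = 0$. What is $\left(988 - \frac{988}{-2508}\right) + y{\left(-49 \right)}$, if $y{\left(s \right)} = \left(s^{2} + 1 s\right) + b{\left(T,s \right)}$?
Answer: $\frac{440437}{132} \approx 3336.6$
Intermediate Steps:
$b{\left(D,k \right)} = - \frac{15}{4}$ ($b{\left(D,k \right)} = - \frac{3}{4} - 3 = - \frac{15}{4}$)
$y{\left(s \right)} = - \frac{15}{4} + s + s^{2}$ ($y{\left(s \right)} = \left(s^{2} + 1 s\right) - \frac{15}{4} = \left(s^{2} + s\right) - \frac{15}{4} = \left(s + s^{2}\right) - \frac{15}{4} = - \frac{15}{4} + s + s^{2}$)
$\left(988 - \frac{988}{-2508}\right) + y{\left(-49 \right)} = \left(988 - \frac{988}{-2508}\right) - \left(\frac{211}{4} - 2401\right) = \left(988 - - \frac{13}{33}\right) - - \frac{9393}{4} = \left(988 + \frac{13}{33}\right) + \frac{9393}{4} = \frac{32617}{33} + \frac{9393}{4} = \frac{440437}{132}$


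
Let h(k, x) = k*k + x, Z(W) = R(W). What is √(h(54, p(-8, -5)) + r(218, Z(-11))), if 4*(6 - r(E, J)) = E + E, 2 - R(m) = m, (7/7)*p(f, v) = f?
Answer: √2805 ≈ 52.962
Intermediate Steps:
p(f, v) = f
R(m) = 2 - m
Z(W) = 2 - W
h(k, x) = x + k² (h(k, x) = k² + x = x + k²)
r(E, J) = 6 - E/2 (r(E, J) = 6 - (E + E)/4 = 6 - E/2)
√(h(54, p(-8, -5)) + r(218, Z(-11))) = √((-8 + 54²) + (6 - ½*218)) = √((-8 + 2916) + (6 - 109)) = √(2908 - 103) = √2805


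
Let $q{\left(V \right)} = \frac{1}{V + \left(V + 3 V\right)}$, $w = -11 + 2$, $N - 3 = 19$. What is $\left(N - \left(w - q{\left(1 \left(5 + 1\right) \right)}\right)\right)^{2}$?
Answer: $\frac{866761}{900} \approx 963.07$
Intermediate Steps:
$N = 22$ ($N = 3 + 19 = 22$)
$w = -9$
$q{\left(V \right)} = \frac{1}{5 V}$ ($q{\left(V \right)} = \frac{1}{V + 4 V} = \frac{1}{5 V}$)
$\left(N - \left(w - q{\left(1 \left(5 + 1\right) \right)}\right)\right)^{2} = \left(22 + \left(\frac{1}{5 \cdot 1 \left(5 + 1\right)} - -9\right)\right)^{2} = \left(22 + \left(\frac{1}{5 \cdot 1 \cdot 6} + 9\right)\right)^{2} = \left(22 + \left(\frac{1}{5 \cdot 6} + 9\right)\right)^{2} = \left(22 + \left(\frac{1}{5} \cdot \frac{1}{6} + 9\right)\right)^{2} = \left(22 + \left(\frac{1}{30} + 9\right)\right)^{2} = \left(22 + \frac{271}{30}\right)^{2} = \left(\frac{931}{30}\right)^{2} = \frac{866761}{900}$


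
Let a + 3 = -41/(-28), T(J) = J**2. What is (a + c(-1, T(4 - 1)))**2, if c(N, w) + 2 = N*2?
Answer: 24025/784 ≈ 30.644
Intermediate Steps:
c(N, w) = -2 + 2*N (c(N, w) = -2 + N*2 = -2 + 2*N)
a = -43/28 (a = -3 - 41/(-28) = -3 - 41*(-1/28) = -3 + 41/28 = -43/28 ≈ -1.5357)
(a + c(-1, T(4 - 1)))**2 = (-43/28 + (-2 + 2*(-1)))**2 = (-43/28 + (-2 - 2))**2 = (-43/28 - 4)**2 = (-155/28)**2 = 24025/784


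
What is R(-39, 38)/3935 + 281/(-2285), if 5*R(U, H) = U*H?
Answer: -1783009/8991475 ≈ -0.19830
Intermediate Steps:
R(U, H) = H*U/5 (R(U, H) = (U*H)/5 = (H*U)/5 = H*U/5)
R(-39, 38)/3935 + 281/(-2285) = ((⅕)*38*(-39))/3935 + 281/(-2285) = -1482/5*1/3935 + 281*(-1/2285) = -1482/19675 - 281/2285 = -1783009/8991475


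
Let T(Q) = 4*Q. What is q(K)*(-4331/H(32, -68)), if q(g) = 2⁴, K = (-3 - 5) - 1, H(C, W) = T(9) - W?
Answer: -8662/13 ≈ -666.31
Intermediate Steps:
H(C, W) = 36 - W (H(C, W) = 4*9 - W = 36 - W)
K = -9 (K = -8 - 1 = -9)
q(g) = 16
q(K)*(-4331/H(32, -68)) = 16*(-4331/(36 - 1*(-68))) = 16*(-4331/(36 + 68)) = 16*(-4331/104) = -8662/13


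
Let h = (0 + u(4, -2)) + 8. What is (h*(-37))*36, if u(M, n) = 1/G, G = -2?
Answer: -9990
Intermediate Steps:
u(M, n) = -1/2 (u(M, n) = 1/(-2) = -1/2)
h = 15/2 (h = (0 - 1/2) + 8 = -1/2 + 8 = 15/2 ≈ 7.5000)
(h*(-37))*36 = ((15/2)*(-37))*36 = -555/2*36 = -9990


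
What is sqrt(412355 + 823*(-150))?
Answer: sqrt(288905) ≈ 537.50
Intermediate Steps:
sqrt(412355 + 823*(-150)) = sqrt(412355 - 123450) = sqrt(288905)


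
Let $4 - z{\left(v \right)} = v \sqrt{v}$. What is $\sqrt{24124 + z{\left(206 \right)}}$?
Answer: $\sqrt{24128 - 206 \sqrt{206}} \approx 145.5$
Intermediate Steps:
$z{\left(v \right)} = 4 - v^{\frac{3}{2}}$ ($z{\left(v \right)} = 4 - v \sqrt{v} = 4 - v^{\frac{3}{2}}$)
$\sqrt{24124 + z{\left(206 \right)}} = \sqrt{24124 + \left(4 - 206^{\frac{3}{2}}\right)} = \sqrt{24124 + \left(4 - 206 \sqrt{206}\right)} = \sqrt{24128 - 206 \sqrt{206}}$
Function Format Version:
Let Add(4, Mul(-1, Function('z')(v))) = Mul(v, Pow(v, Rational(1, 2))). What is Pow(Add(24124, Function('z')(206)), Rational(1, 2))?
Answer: Pow(Add(24128, Mul(-206, Pow(206, Rational(1, 2)))), Rational(1, 2)) ≈ 145.50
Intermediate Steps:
Function('z')(v) = Add(4, Mul(-1, Pow(v, Rational(3, 2)))) (Function('z')(v) = Add(4, Mul(-1, Mul(v, Pow(v, Rational(1, 2))))) = Add(4, Mul(-1, Pow(v, Rational(3, 2)))))
Pow(Add(24124, Function('z')(206)), Rational(1, 2)) = Pow(Add(24124, Add(4, Mul(-1, Pow(206, Rational(3, 2))))), Rational(1, 2)) = Pow(Add(24124, Add(4, Mul(-1, Mul(206, Pow(206, Rational(1, 2)))))), Rational(1, 2)) = Pow(Add(24124, Add(4, Mul(-206, Pow(206, Rational(1, 2))))), Rational(1, 2)) = Pow(Add(24128, Mul(-206, Pow(206, Rational(1, 2)))), Rational(1, 2))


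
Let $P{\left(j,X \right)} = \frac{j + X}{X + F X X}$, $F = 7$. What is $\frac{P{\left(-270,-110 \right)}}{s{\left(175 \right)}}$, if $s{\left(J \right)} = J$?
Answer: $- \frac{38}{1480325} \approx -2.567 \cdot 10^{-5}$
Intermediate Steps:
$P{\left(j,X \right)} = \frac{X + j}{X + 7 X^{2}}$ ($P{\left(j,X \right)} = \frac{j + X}{X + 7 X X} = \frac{X + j}{X + 7 X^{2}}$)
$\frac{P{\left(-270,-110 \right)}}{s{\left(175 \right)}} = \frac{\frac{1}{-110} \frac{1}{1 + 7 \left(-110\right)} \left(-110 - 270\right)}{175} = \left(- \frac{1}{110}\right) \frac{1}{1 - 770} \left(-380\right) \frac{1}{175} = \left(- \frac{1}{110}\right) \frac{1}{-769} \left(-380\right) \frac{1}{175} = \left(- \frac{1}{110}\right) \left(- \frac{1}{769}\right) \left(-380\right) \frac{1}{175} = \left(- \frac{38}{8459}\right) \frac{1}{175} = - \frac{38}{1480325}$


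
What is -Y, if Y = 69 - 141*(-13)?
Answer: -1902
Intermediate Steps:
Y = 1902 (Y = 69 + 1833 = 1902)
-Y = -1*1902 = -1902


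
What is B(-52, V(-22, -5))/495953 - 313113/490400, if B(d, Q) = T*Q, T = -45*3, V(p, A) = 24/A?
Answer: -154971552489/243215351200 ≈ -0.63718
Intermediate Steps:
T = -135
B(d, Q) = -135*Q
B(-52, V(-22, -5))/495953 - 313113/490400 = -3240/(-5)/495953 - 313113/490400 = -3240*(-1)/5*(1/495953) - 313113*1/490400 = -135*(-24/5)*(1/495953) - 313113/490400 = 648*(1/495953) - 313113/490400 = 648/495953 - 313113/490400 = -154971552489/243215351200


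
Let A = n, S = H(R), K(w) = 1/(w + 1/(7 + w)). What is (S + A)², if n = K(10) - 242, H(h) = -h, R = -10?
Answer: 1572519025/29241 ≈ 53778.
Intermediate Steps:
S = 10 (S = -1*(-10) = 10)
n = -41365/171 (n = (7 + 10)/(1 + 10² + 7*10) - 242 = 17/(1 + 100 + 70) - 242 = 17/171 - 242 = -41365/171 ≈ -241.90)
A = -41365/171 ≈ -241.90
(S + A)² = (10 - 41365/171)² = (-39655/171)² = 1572519025/29241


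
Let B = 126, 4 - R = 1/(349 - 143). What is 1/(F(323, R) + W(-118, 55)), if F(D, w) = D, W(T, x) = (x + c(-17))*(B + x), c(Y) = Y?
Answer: 1/7201 ≈ 0.00013887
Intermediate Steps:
R = 823/206 (R = 4 - 1/(349 - 143) = 4 - 1/206 = 823/206 ≈ 3.9951)
W(T, x) = (-17 + x)*(126 + x) (W(T, x) = (x - 17)*(126 + x) = (-17 + x)*(126 + x))
1/(F(323, R) + W(-118, 55)) = 1/(323 + (-2142 + 55**2 + 109*55)) = 1/(323 + (-2142 + 3025 + 5995)) = 1/(323 + 6878) = 1/7201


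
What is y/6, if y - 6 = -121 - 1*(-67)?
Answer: -8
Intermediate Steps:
y = -48 (y = 6 + (-121 - 1*(-67)) = 6 + (-121 + 67) = 6 - 54 = -48)
y/6 = -48/6 = -48*⅙ = -8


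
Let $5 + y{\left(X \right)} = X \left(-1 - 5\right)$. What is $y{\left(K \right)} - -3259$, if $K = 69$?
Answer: $2840$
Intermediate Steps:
$y{\left(X \right)} = -5 - 6 X$ ($y{\left(X \right)} = -5 + X \left(-1 - 5\right) = -5 + X \left(-6\right) = -5 - 6 X$)
$y{\left(K \right)} - -3259 = \left(-5 - 414\right) - -3259 = \left(-5 - 414\right) + 3259 = -419 + 3259 = 2840$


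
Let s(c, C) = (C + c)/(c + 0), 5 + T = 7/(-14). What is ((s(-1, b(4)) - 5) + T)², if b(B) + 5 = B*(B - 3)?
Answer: 289/4 ≈ 72.250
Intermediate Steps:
b(B) = -5 + B*(-3 + B) (b(B) = -5 + B*(B - 3) = -5 + B*(-3 + B))
T = -11/2 (T = -5 + 7/(-14) = -5 + 7*(-1/14) = -5 - ½ = -11/2 ≈ -5.5000)
s(c, C) = (C + c)/c
((s(-1, b(4)) - 5) + T)² = ((((-5 + 4² - 3*4) - 1)/(-1) - 5) - 11/2)² = ((-((-5 + 16 - 12) - 1) - 5) - 11/2)² = ((-(-1 - 1) - 5) - 11/2)² = ((-1*(-2) - 5) - 11/2)² = ((2 - 5) - 11/2)² = (-3 - 11/2)² = (-17/2)² = 289/4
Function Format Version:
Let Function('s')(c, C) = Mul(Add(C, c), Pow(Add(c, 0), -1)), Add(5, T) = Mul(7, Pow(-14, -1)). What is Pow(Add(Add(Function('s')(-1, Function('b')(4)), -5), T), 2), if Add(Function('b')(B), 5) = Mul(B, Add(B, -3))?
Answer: Rational(289, 4) ≈ 72.250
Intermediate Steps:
Function('b')(B) = Add(-5, Mul(B, Add(-3, B))) (Function('b')(B) = Add(-5, Mul(B, Add(B, -3))) = Add(-5, Mul(B, Add(-3, B))))
T = Rational(-11, 2) (T = Add(-5, Mul(7, Pow(-14, -1))) = Add(-5, Mul(7, Rational(-1, 14))) = Add(-5, Rational(-1, 2)) = Rational(-11, 2) ≈ -5.5000)
Function('s')(c, C) = Mul(Pow(c, -1), Add(C, c)) (Function('s')(c, C) = Mul(Add(C, c), Pow(c, -1)) = Mul(Pow(c, -1), Add(C, c)))
Pow(Add(Add(Function('s')(-1, Function('b')(4)), -5), T), 2) = Pow(Add(Add(Mul(Pow(-1, -1), Add(Add(-5, Pow(4, 2), Mul(-3, 4)), -1)), -5), Rational(-11, 2)), 2) = Pow(Add(Add(Mul(-1, Add(Add(-5, 16, -12), -1)), -5), Rational(-11, 2)), 2) = Pow(Add(Add(Mul(-1, Add(-1, -1)), -5), Rational(-11, 2)), 2) = Pow(Add(Add(Mul(-1, -2), -5), Rational(-11, 2)), 2) = Pow(Add(Add(2, -5), Rational(-11, 2)), 2) = Pow(Add(-3, Rational(-11, 2)), 2) = Pow(Rational(-17, 2), 2) = Rational(289, 4)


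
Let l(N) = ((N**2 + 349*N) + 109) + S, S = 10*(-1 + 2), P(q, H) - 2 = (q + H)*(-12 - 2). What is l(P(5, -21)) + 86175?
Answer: 216244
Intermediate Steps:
P(q, H) = 2 - 14*H - 14*q (P(q, H) = 2 + (q + H)*(-12 - 2) = 2 + (H + q)*(-14) = 2 + (-14*H - 14*q) = 2 - 14*H - 14*q)
S = 10 (S = 10*1 = 10)
l(N) = 119 + N**2 + 349*N (l(N) = ((N**2 + 349*N) + 109) + 10 = (109 + N**2 + 349*N) + 10 = 119 + N**2 + 349*N)
l(P(5, -21)) + 86175 = (119 + (2 - 14*(-21) - 14*5)**2 + 349*(2 - 14*(-21) - 14*5)) + 86175 = (119 + (2 + 294 - 70)**2 + 349*(2 + 294 - 70)) + 86175 = (119 + 226**2 + 349*226) + 86175 = (119 + 51076 + 78874) + 86175 = 130069 + 86175 = 216244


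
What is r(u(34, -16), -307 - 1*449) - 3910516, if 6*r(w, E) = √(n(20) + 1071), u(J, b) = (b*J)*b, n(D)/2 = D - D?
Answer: -3910516 + √119/2 ≈ -3.9105e+6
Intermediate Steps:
n(D) = 0 (n(D) = 2*(D - D) = 2*0 = 0)
u(J, b) = J*b² (u(J, b) = (J*b)*b = J*b²)
r(w, E) = √119/2 (r(w, E) = √(0 + 1071)/6 = √1071/6 = (3*√119)/6 = √119/2)
r(u(34, -16), -307 - 1*449) - 3910516 = √119/2 - 3910516 = -3910516 + √119/2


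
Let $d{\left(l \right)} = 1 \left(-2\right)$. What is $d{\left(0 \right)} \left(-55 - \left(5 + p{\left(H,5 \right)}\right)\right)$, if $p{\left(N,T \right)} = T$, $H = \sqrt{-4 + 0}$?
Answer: $130$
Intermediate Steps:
$H = 2 i$ ($H = \sqrt{-4} = 2 i \approx 2.0 i$)
$d{\left(l \right)} = -2$
$d{\left(0 \right)} \left(-55 - \left(5 + p{\left(H,5 \right)}\right)\right) = - 2 \left(-55 - 10\right) = \left(-2\right) \left(-65\right) = 130$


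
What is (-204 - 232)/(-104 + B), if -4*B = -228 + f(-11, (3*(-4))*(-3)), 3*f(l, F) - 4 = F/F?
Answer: 5232/569 ≈ 9.1951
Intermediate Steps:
f(l, F) = 5/3 (f(l, F) = 4/3 + (F/F)/3 = 4/3 + (⅓)*1 = 4/3 + ⅓ = 5/3)
B = 679/12 (B = -(-228 + 5/3)/4 = -¼*(-679/3) = 679/12 ≈ 56.583)
(-204 - 232)/(-104 + B) = (-204 - 232)/(-104 + 679/12) = -436/(-569/12) = -436*(-12/569) = 5232/569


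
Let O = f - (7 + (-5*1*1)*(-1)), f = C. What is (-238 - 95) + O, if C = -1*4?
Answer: -349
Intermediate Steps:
C = -4
f = -4
O = -16 (O = -4 - (7 + (-5*1*1)*(-1)) = -4 - (7 - 5*1*(-1)) = -4 - (7 - 5*(-1)) = -4 - (7 + 5) = -4 - 1*12 = -4 - 12 = -16)
(-238 - 95) + O = (-238 - 95) - 16 = -333 - 16 = -349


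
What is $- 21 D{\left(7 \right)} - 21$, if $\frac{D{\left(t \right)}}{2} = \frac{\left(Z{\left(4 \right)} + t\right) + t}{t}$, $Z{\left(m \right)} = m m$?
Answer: $-201$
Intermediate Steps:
$Z{\left(m \right)} = m^{2}$
$D{\left(t \right)} = \frac{2 \left(16 + 2 t\right)}{t}$ ($D{\left(t \right)} = 2 \frac{\left(4^{2} + t\right) + t}{t} = 2 \frac{\left(16 + t\right) + t}{t} = 2 \frac{16 + 2 t}{t} = \frac{2 \left(16 + 2 t\right)}{t}$)
$- 21 D{\left(7 \right)} - 21 = - 21 \left(4 + \frac{32}{7}\right) - 21 = \left(-21\right) \frac{60}{7} - 21 = -180 - 21 = -201$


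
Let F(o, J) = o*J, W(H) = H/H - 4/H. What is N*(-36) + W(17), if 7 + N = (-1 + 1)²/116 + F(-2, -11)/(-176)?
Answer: 8747/34 ≈ 257.26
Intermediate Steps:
W(H) = 1 - 4/H
F(o, J) = J*o
N = -57/8 (N = -7 + ((-1 + 1)²/116 - 11*(-2)/(-176)) = -7 + (0²*(1/116) + 22*(-1/176)) = -7 + (0*(1/116) - ⅛) = -7 + (0 - ⅛) = -7 - ⅛ = -57/8 ≈ -7.1250)
N*(-36) + W(17) = -57/8*(-36) + (-4 + 17)/17 = 513/2 + (1/17)*13 = 513/2 + 13/17 = 8747/34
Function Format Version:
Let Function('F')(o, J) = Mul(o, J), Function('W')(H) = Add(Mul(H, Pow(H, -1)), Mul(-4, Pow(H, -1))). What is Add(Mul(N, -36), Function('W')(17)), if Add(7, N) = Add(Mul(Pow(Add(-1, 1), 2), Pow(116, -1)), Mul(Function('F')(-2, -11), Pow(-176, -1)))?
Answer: Rational(8747, 34) ≈ 257.26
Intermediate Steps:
Function('W')(H) = Add(1, Mul(-4, Pow(H, -1)))
Function('F')(o, J) = Mul(J, o)
N = Rational(-57, 8) (N = Add(-7, Add(Mul(Pow(Add(-1, 1), 2), Pow(116, -1)), Mul(Mul(-11, -2), Pow(-176, -1)))) = Add(-7, Add(Mul(Pow(0, 2), Rational(1, 116)), Mul(22, Rational(-1, 176)))) = Add(-7, Add(Mul(0, Rational(1, 116)), Rational(-1, 8))) = Add(-7, Add(0, Rational(-1, 8))) = Add(-7, Rational(-1, 8)) = Rational(-57, 8) ≈ -7.1250)
Add(Mul(N, -36), Function('W')(17)) = Add(Mul(Rational(-57, 8), -36), Mul(Pow(17, -1), Add(-4, 17))) = Add(Rational(513, 2), Mul(Rational(1, 17), 13)) = Add(Rational(513, 2), Rational(13, 17)) = Rational(8747, 34)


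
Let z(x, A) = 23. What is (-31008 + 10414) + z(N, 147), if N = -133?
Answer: -20571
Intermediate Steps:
(-31008 + 10414) + z(N, 147) = (-31008 + 10414) + 23 = -20594 + 23 = -20571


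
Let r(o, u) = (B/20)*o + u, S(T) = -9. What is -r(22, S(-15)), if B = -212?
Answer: 1211/5 ≈ 242.20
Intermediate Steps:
r(o, u) = u - 53*o/5 (r(o, u) = (-212/20)*o + u = (-212*1/20)*o + u = -53*o/5 + u = u - 53*o/5)
-r(22, S(-15)) = -(-9 - 53/5*22) = -(-9 - 1166/5) = -1*(-1211/5) = 1211/5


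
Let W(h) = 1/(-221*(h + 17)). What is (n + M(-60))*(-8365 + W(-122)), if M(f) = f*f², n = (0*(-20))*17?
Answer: 2795181465600/1547 ≈ 1.8068e+9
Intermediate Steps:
W(h) = 1/(-3757 - 221*h) (W(h) = 1/(-221*(17 + h)) = 1/(-3757 - 221*h))
n = 0 (n = 0*17 = 0)
M(f) = f³
(n + M(-60))*(-8365 + W(-122)) = (0 + (-60)³)*(-8365 - 1/(3757 + 221*(-122))) = (0 - 216000)*(-8365 - 1/(3757 - 26962)) = -216000*(-8365 - 1/(-23205)) = -216000*(-8365 - 1*(-1/23205)) = -216000*(-8365 + 1/23205) = -216000*(-194109824/23205) = 2795181465600/1547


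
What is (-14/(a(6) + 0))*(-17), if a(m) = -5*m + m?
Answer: -119/12 ≈ -9.9167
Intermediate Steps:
a(m) = -4*m
(-14/(a(6) + 0))*(-17) = (-14/(-4*6 + 0))*(-17) = (-14/(-24 + 0))*(-17) = (-14/(-24))*(-17) = -1/24*(-14)*(-17) = (7/12)*(-17) = -119/12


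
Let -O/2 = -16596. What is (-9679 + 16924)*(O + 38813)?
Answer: 521676225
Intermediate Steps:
O = 33192 (O = -2*(-16596) = 33192)
(-9679 + 16924)*(O + 38813) = (-9679 + 16924)*(33192 + 38813) = 7245*72005 = 521676225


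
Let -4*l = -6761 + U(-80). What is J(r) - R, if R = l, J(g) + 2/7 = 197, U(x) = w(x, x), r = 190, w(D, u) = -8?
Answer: -41875/28 ≈ -1495.5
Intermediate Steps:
U(x) = -8
J(g) = 1377/7 (J(g) = -2/7 + 197 = 1377/7)
l = 6769/4 (l = -(-6761 - 8)/4 = -1/4*(-6769) = 6769/4 ≈ 1692.3)
R = 6769/4 ≈ 1692.3
J(r) - R = 1377/7 - 1*6769/4 = 1377/7 - 6769/4 = -41875/28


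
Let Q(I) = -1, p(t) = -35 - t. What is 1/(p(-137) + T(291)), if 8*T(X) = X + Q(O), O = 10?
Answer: 4/553 ≈ 0.0072333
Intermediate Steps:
T(X) = -⅛ + X/8 (T(X) = (X - 1)/8 = (-1 + X)/8 = -⅛ + X/8)
1/(p(-137) + T(291)) = 1/((-35 - 1*(-137)) + (-⅛ + (⅛)*291)) = 1/((-35 + 137) + (-⅛ + 291/8)) = 1/(102 + 145/4) = 1/(553/4) = 4/553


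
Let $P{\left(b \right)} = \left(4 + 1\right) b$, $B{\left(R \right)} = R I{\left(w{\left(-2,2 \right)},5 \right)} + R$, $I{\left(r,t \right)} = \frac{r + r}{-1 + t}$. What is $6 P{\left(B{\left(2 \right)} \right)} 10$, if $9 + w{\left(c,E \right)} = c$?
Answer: $-2700$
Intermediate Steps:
$w{\left(c,E \right)} = -9 + c$
$I{\left(r,t \right)} = \frac{2 r}{-1 + t}$
$B{\left(R \right)} = - \frac{9 R}{2}$ ($B{\left(R \right)} = R \frac{2 \left(-9 - 2\right)}{-1 + 5} + R = R 2 \left(-11\right) \frac{1}{4} + R = R \left(- \frac{11}{2}\right) + R = - \frac{11 R}{2} + R = - \frac{9 R}{2}$)
$P{\left(b \right)} = 5 b$
$6 P{\left(B{\left(2 \right)} \right)} 10 = 6 \cdot 5 \left(\left(- \frac{9}{2}\right) 2\right) 10 = 6 \cdot 5 \left(-9\right) 10 = 6 \left(-45\right) 10 = \left(-270\right) 10 = -2700$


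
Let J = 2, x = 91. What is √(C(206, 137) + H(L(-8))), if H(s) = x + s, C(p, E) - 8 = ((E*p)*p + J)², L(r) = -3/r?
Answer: √540792048365686/4 ≈ 5.8137e+6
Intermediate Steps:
C(p, E) = 8 + (2 + E*p²)² (C(p, E) = 8 + ((E*p)*p + 2)² = 8 + (E*p² + 2)² = 8 + (2 + E*p²)²)
H(s) = 91 + s
√(C(206, 137) + H(L(-8))) = √((8 + (2 + 137*206²)²) + (91 - 3/(-8))) = √((8 + (2 + 137*42436)²) + (91 - 3*(-⅛))) = √((8 + (2 + 5813732)²) + (91 + 3/8)) = √((8 + 5813734²) + 731/8) = √((8 + 33799503022756) + 731/8) = √(33799503022764 + 731/8) = √(270396024182843/8) = √540792048365686/4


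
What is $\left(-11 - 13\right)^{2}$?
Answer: $576$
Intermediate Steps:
$\left(-11 - 13\right)^{2} = \left(-24\right)^{2} = 576$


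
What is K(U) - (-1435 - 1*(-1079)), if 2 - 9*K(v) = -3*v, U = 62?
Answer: 3392/9 ≈ 376.89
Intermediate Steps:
K(v) = 2/9 + v/3 (K(v) = 2/9 - (-1)*v/3 = 2/9 + v/3)
K(U) - (-1435 - 1*(-1079)) = (2/9 + (⅓)*62) - (-1435 - 1*(-1079)) = (2/9 + 62/3) - (-1435 + 1079) = 188/9 - 1*(-356) = 188/9 + 356 = 3392/9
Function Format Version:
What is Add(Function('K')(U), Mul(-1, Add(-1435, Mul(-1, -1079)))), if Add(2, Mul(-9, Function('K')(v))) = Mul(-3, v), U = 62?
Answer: Rational(3392, 9) ≈ 376.89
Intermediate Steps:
Function('K')(v) = Add(Rational(2, 9), Mul(Rational(1, 3), v)) (Function('K')(v) = Add(Rational(2, 9), Mul(Rational(-1, 9), Mul(-3, v))) = Add(Rational(2, 9), Mul(Rational(1, 3), v)))
Add(Function('K')(U), Mul(-1, Add(-1435, Mul(-1, -1079)))) = Add(Add(Rational(2, 9), Mul(Rational(1, 3), 62)), Mul(-1, Add(-1435, Mul(-1, -1079)))) = Add(Add(Rational(2, 9), Rational(62, 3)), Mul(-1, Add(-1435, 1079))) = Add(Rational(188, 9), Mul(-1, -356)) = Add(Rational(188, 9), 356) = Rational(3392, 9)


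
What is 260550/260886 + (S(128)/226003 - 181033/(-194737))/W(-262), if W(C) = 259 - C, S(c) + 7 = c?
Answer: 5168429444803567/5165859822884227 ≈ 1.0005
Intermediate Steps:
S(c) = -7 + c
260550/260886 + (S(128)/226003 - 181033/(-194737))/W(-262) = 260550/260886 + ((-7 + 128)/226003 - 181033/(-194737))/(259 - 1*(-262)) = 260550*(1/260886) + (121*(1/226003) - 181033*(-1/194737))/(259 + 262) = 43425/43481 + (121/226003 + 181033/194737)/521 = 43425/43481 + (212111732/228037027)*(1/521) = 43425/43481 + 212111732/118807291067 = 5168429444803567/5165859822884227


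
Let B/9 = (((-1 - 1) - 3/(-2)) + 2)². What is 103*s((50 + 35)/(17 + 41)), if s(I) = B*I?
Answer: 709155/232 ≈ 3056.7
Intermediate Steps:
B = 81/4 (B = 9*(((-1 - 1) - 3/(-2)) + 2)² = 9*((-2 - 3*(-½)) + 2)² = 9*((-2 + 3/2) + 2)² = 9*(-½ + 2)² = 9*(3/2)² = 9*(9/4) = 81/4 ≈ 20.250)
s(I) = 81*I/4
103*s((50 + 35)/(17 + 41)) = 103*(81*((50 + 35)/(17 + 41))/4) = 103*(81*(85/58)/4) = 103*(81*(85*(1/58))/4) = 103*((81/4)*(85/58)) = 103*(6885/232) = 709155/232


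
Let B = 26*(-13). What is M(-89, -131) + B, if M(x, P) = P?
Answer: -469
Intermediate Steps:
B = -338
M(-89, -131) + B = -131 - 338 = -469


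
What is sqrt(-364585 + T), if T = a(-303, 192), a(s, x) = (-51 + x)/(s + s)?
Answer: 3*I*sqrt(1652948426)/202 ≈ 603.81*I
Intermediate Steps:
a(s, x) = (-51 + x)/(2*s) (a(s, x) = (-51 + x)/((2*s)) = (-51 + x)*(1/(2*s)) = (-51 + x)/(2*s))
T = -47/202 (T = (1/2)*(-51 + 192)/(-303) = (1/2)*(-1/303)*141 = -47/202 ≈ -0.23267)
sqrt(-364585 + T) = sqrt(-364585 - 47/202) = sqrt(-73646217/202) = 3*I*sqrt(1652948426)/202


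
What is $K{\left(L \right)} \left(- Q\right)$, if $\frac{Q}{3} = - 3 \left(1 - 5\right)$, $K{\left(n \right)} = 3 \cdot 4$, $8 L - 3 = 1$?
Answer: $-432$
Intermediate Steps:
$L = \frac{1}{2}$ ($L = \frac{3}{8} + \frac{1}{8} \cdot 1 = \frac{3}{8} + \frac{1}{8} = \frac{1}{2} \approx 0.5$)
$K{\left(n \right)} = 12$
$Q = 36$ ($Q = 3 \left(- 3 \left(1 - 5\right)\right) = 3 \left(\left(-3\right) \left(-4\right)\right) = 3 \cdot 12 = 36$)
$K{\left(L \right)} \left(- Q\right) = 12 \left(\left(-1\right) 36\right) = 12 \left(-36\right) = -432$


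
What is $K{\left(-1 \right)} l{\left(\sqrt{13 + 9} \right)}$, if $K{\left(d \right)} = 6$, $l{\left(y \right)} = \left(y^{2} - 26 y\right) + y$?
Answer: $132 - 150 \sqrt{22} \approx -571.56$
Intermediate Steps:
$l{\left(y \right)} = y^{2} - 25 y$
$K{\left(-1 \right)} l{\left(\sqrt{13 + 9} \right)} = 6 \sqrt{13 + 9} \left(-25 + \sqrt{13 + 9}\right) = 6 \sqrt{22} \left(-25 + \sqrt{22}\right)$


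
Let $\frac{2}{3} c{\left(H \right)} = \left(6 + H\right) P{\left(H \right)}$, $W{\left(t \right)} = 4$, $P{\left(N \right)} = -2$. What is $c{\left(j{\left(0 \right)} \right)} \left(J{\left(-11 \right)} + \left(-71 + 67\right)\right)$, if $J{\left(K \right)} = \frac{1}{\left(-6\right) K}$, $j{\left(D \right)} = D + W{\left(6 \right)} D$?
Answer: $\frac{789}{11} \approx 71.727$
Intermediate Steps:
$j{\left(D \right)} = 5 D$ ($j{\left(D \right)} = D + 4 D = 5 D$)
$J{\left(K \right)} = - \frac{1}{6 K}$
$c{\left(H \right)} = -18 - 3 H$ ($c{\left(H \right)} = \frac{3 \left(6 + H\right) \left(-2\right)}{2} = \frac{3 \left(-12 - 2 H\right)}{2} = -18 - 3 H$)
$c{\left(j{\left(0 \right)} \right)} \left(J{\left(-11 \right)} + \left(-71 + 67\right)\right) = \left(-18 - 3 \cdot 5 \cdot 0\right) \left(- \frac{1}{6 \left(-11\right)} + \left(-71 + 67\right)\right) = \left(-18 - 0\right) \left(\left(- \frac{1}{6}\right) \left(- \frac{1}{11}\right) - 4\right) = \left(-18 + 0\right) \left(\frac{1}{66} - 4\right) = \left(-18\right) \left(- \frac{263}{66}\right) = \frac{789}{11}$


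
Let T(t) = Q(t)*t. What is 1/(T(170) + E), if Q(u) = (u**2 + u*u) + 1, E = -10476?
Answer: 1/9815694 ≈ 1.0188e-7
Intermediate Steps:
Q(u) = 1 + 2*u**2 (Q(u) = (u**2 + u**2) + 1 = 2*u**2 + 1 = 1 + 2*u**2)
T(t) = t*(1 + 2*t**2) (T(t) = (1 + 2*t**2)*t = t*(1 + 2*t**2))
1/(T(170) + E) = 1/((170 + 2*170**3) - 10476) = 1/((170 + 2*4913000) - 10476) = 1/((170 + 9826000) - 10476) = 1/(9826170 - 10476) = 1/9815694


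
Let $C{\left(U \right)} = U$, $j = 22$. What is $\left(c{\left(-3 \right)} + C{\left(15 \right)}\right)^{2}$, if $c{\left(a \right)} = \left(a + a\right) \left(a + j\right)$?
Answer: $9801$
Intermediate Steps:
$c{\left(a \right)} = 2 a \left(22 + a\right)$ ($c{\left(a \right)} = \left(a + a\right) \left(a + 22\right) = 2 a \left(22 + a\right)$)
$\left(c{\left(-3 \right)} + C{\left(15 \right)}\right)^{2} = \left(2 \left(-3\right) \left(22 - 3\right) + 15\right)^{2} = \left(2 \left(-3\right) 19 + 15\right)^{2} = \left(-114 + 15\right)^{2} = \left(-99\right)^{2} = 9801$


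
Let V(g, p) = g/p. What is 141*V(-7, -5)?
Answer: 987/5 ≈ 197.40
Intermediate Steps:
141*V(-7, -5) = 141*(-7/(-5)) = 141*(-7*(-⅕)) = 141*(7/5) = 987/5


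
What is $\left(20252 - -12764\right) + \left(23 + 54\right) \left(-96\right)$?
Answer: $25624$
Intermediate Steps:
$\left(20252 - -12764\right) + \left(23 + 54\right) \left(-96\right) = \left(20252 + 12764\right) + 77 \left(-96\right) = 33016 - 7392 = 25624$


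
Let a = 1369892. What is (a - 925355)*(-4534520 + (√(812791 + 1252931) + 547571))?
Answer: -1772346347613 + 444537*√2065722 ≈ -1.7717e+12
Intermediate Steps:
(a - 925355)*(-4534520 + (√(812791 + 1252931) + 547571)) = (1369892 - 925355)*(-4534520 + (√(812791 + 1252931) + 547571)) = 444537*(-4534520 + (√2065722 + 547571)) = 444537*(-4534520 + (547571 + √2065722)) = 444537*(-3986949 + √2065722) = -1772346347613 + 444537*√2065722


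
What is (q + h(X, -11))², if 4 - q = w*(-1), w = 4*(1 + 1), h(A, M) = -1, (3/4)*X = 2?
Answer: 121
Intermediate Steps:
X = 8/3 (X = (4/3)*2 = 8/3 ≈ 2.6667)
w = 8 (w = 4*2 = 8)
q = 12 (q = 4 - 8*(-1) = 4 - 1*(-8) = 4 + 8 = 12)
(q + h(X, -11))² = (12 - 1)² = 11² = 121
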